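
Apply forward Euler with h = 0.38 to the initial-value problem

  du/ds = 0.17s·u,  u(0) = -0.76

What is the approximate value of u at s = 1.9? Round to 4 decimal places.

-0.9632

Euler: u_{n+1} = u_n + h·f(s_n, u_n).
s=0.000000, u=-0.760000: f=0.000000 → u ← -0.760000 + 0.38·0.000000 = -0.760000
s=0.380000, u=-0.760000: f=-0.049096 → u ← -0.760000 + 0.38·(-0.049096) = -0.778656
s=0.760000, u=-0.778656: f=-0.100602 → u ← -0.778656 + 0.38·(-0.100602) = -0.816885
s=1.140000, u=-0.816885: f=-0.158312 → u ← -0.816885 + 0.38·(-0.158312) = -0.877044
s=1.520000, u=-0.877044: f=-0.226628 → u ← -0.877044 + 0.38·(-0.226628) = -0.963163
u(1.9) ≈ -0.9632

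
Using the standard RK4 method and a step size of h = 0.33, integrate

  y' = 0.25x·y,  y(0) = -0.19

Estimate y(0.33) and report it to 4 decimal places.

-0.1926

RK4: k1 = f(x_n, y_n); k2 = f(x_n + h/2, y_n + (h/2)·k1); k3 = f(x_n + h/2, y_n + (h/2)·k2); k4 = f(x_n + h, y_n + h·k3); y_{n+1} = y_n + (h/6)·(k1 + 2k2 + 2k3 + k4).
x=0.000000, y=-0.190000:
  k1 = f(0.000000, -0.190000) = 0.000000
  k2 = f(0.165000, -0.190000) = -0.007838
  k3 = f(0.165000, -0.191293) = -0.007891
  k4 = f(0.330000, -0.192604) = -0.015890
  y ← -0.190000 + (0.33/6)·(k1 + 2k2 + 2k3 + k4) = -0.192604
y(0.33) ≈ -0.1926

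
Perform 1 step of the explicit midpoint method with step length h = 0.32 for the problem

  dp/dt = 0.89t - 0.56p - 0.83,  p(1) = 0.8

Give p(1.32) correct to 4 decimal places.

0.7325

Midpoint: k1 = f(t_n, p_n); k2 = f(t_n + h/2, p_n + (h/2)·k1); p_{n+1} = p_n + h·k2.
t=1.000000, p=0.800000:
  k1 = f(1.000000, 0.800000) = -0.388000
  k2 = f(1.160000, 0.737920) = -0.210835
  p ← 0.800000 + 0.32·(-0.210835) = 0.732533
p(1.32) ≈ 0.7325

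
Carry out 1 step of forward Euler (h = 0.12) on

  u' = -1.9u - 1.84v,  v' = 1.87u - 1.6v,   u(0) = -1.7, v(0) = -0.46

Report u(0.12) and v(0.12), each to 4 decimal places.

-1.2108, -0.7532

Euler on (u,v): u_{n+1} = u_n + h·u', v_{n+1} = v_n + h·v'.
0.000000: (-1.700000, -0.460000); f=(4.076400, -2.443000) → (-1.210832, -0.753160)
(u(0.12), v(0.12)) ≈ (-1.2108, -0.7532)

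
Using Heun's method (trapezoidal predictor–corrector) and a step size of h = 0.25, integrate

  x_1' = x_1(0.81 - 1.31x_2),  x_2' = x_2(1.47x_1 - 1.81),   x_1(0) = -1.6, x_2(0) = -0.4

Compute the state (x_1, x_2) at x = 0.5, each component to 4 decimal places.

-2.6042, -0.1101

Heun on (x_1,x_2): k1 = f(x_n, state_n); k2 = f(x_n + h, state_n + h·k1); state_{n+1} = state_n + (h/2)·(k1 + k2).
0.000000: (-1.600000, -0.400000)
  k1 = (-2.134400, 1.664800)
  predictor → (-2.133600, 0.016200)
  k2 = (-1.682937, -0.080132)
  → (-2.077167, -0.201916)
0.250000: (-2.077167, -0.201916)
  k1 = (-2.231938, 0.982008)
  predictor → (-2.635152, 0.043585)
  k2 = (-1.984014, -0.247726)
  → (-2.604161, -0.110131)
(x_1(0.5), x_2(0.5)) ≈ (-2.6042, -0.1101)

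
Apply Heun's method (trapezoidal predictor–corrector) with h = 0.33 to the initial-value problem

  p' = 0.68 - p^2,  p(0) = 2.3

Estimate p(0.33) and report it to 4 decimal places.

Heun: k1 = f(x_n, p_n); k2 = f(x_n + h, p_n + h·k1); p_{n+1} = p_n + (h/2)·(k1 + k2).
x=0.000000, p=2.300000:
  k1 = f(0.000000, 2.300000) = -4.610000
  k2 = f(0.330000, 0.778700) = 0.073626
  p ← 2.300000 + (0.33/2)·(-4.610000 + 0.073626) = 1.551498
p(0.33) ≈ 1.5515

1.5515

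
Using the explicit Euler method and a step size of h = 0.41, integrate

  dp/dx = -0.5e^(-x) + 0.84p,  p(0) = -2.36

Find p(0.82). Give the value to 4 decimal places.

Euler: p_{n+1} = p_n + h·f(x_n, p_n).
x=0.000000, p=-2.360000: f=-2.482400 → p ← -2.360000 + 0.41·(-2.482400) = -3.377784
x=0.410000, p=-3.377784: f=-3.169164 → p ← -3.377784 + 0.41·(-3.169164) = -4.677141
p(0.82) ≈ -4.6771

-4.6771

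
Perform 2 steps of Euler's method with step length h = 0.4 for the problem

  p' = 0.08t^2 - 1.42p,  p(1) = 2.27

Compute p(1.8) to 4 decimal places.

0.5002

Euler: p_{n+1} = p_n + h·f(t_n, p_n).
t=1.000000, p=2.270000: f=-3.143400 → p ← 2.270000 + 0.4·(-3.143400) = 1.012640
t=1.400000, p=1.012640: f=-1.281149 → p ← 1.012640 + 0.4·(-1.281149) = 0.500180
p(1.8) ≈ 0.5002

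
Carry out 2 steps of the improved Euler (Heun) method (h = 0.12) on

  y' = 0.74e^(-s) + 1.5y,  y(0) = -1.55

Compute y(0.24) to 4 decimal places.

Heun: k1 = f(s_n, y_n); k2 = f(s_n + h, y_n + h·k1); y_{n+1} = y_n + (h/2)·(k1 + k2).
s=0.000000, y=-1.550000:
  k1 = f(0.000000, -1.550000) = -1.585000
  k2 = f(0.120000, -1.740200) = -1.953979
  y ← -1.550000 + (0.12/2)·(-1.585000 + (-1.953979)) = -1.762339
s=0.120000, y=-1.762339:
  k1 = f(0.120000, -1.762339) = -1.987187
  k2 = f(0.240000, -2.000801) = -2.419097
  y ← -1.762339 + (0.12/2)·(-1.987187 + (-2.419097)) = -2.026716
y(0.24) ≈ -2.0267

-2.0267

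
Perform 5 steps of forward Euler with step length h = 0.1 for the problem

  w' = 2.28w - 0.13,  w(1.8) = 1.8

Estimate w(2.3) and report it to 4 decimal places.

Euler: w_{n+1} = w_n + h·f(t_n, w_n).
t=1.800000, w=1.800000: f=3.974000 → w ← 1.800000 + 0.1·3.974000 = 2.197400
t=1.900000, w=2.197400: f=4.880072 → w ← 2.197400 + 0.1·4.880072 = 2.685407
t=2.000000, w=2.685407: f=5.992728 → w ← 2.685407 + 0.1·5.992728 = 3.284680
t=2.100000, w=3.284680: f=7.359070 → w ← 3.284680 + 0.1·7.359070 = 4.020587
t=2.200000, w=4.020587: f=9.036939 → w ← 4.020587 + 0.1·9.036939 = 4.924281
w(2.3) ≈ 4.9243

4.9243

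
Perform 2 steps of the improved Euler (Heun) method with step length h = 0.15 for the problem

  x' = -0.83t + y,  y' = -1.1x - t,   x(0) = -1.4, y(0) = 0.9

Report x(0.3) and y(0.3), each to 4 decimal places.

-1.1049, 1.2701

Heun on (x,y): k1 = f(t_n, state_n); k2 = f(t_n + h, state_n + h·k1); state_{n+1} = state_n + (h/2)·(k1 + k2).
0.000000: (-1.400000, 0.900000)
  k1 = (0.900000, 1.540000)
  predictor → (-1.265000, 1.131000)
  k2 = (1.006500, 1.241500)
  → (-1.257012, 1.108613)
0.150000: (-1.257012, 1.108613)
  k1 = (0.984113, 1.232714)
  predictor → (-1.109396, 1.293520)
  k2 = (1.044520, 0.920335)
  → (-1.104865, 1.270091)
(x(0.3), y(0.3)) ≈ (-1.1049, 1.2701)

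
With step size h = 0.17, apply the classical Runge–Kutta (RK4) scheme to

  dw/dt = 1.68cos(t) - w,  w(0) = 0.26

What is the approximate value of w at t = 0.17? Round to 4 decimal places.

RK4: k1 = f(t_n, w_n); k2 = f(t_n + h/2, w_n + (h/2)·k1); k3 = f(t_n + h/2, w_n + (h/2)·k2); k4 = f(t_n + h, w_n + h·k3); w_{n+1} = w_n + (h/6)·(k1 + 2k2 + 2k3 + k4).
t=0.000000, w=0.260000:
  k1 = f(0.000000, 0.260000) = 1.420000
  k2 = f(0.085000, 0.380700) = 1.293235
  k3 = f(0.085000, 0.369925) = 1.304010
  k4 = f(0.170000, 0.481682) = 1.174101
  w ← 0.260000 + (0.17/6)·(k1 + 2k2 + 2k3 + k4) = 0.480677
w(0.17) ≈ 0.4807

0.4807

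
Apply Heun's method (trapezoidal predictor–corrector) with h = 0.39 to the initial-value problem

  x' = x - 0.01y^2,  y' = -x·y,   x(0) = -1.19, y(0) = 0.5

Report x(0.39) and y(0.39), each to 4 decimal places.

-1.7463, 0.8523

Heun on (x,y): k1 = f(t_n, state_n); k2 = f(t_n + h, state_n + h·k1); state_{n+1} = state_n + (h/2)·(k1 + k2).
0.000000: (-1.190000, 0.500000)
  k1 = (-1.192500, 0.595000)
  predictor → (-1.655075, 0.732050)
  k2 = (-1.660434, 1.211598)
  → (-1.746322, 0.852287)
(x(0.39), y(0.39)) ≈ (-1.7463, 0.8523)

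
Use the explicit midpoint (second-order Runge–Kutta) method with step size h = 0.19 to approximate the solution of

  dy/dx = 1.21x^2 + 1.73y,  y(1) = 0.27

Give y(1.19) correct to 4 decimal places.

0.6868

Midpoint: k1 = f(x_n, y_n); k2 = f(x_n + h/2, y_n + (h/2)·k1); y_{n+1} = y_n + h·k2.
x=1.000000, y=0.270000:
  k1 = f(1.000000, 0.270000) = 1.677100
  k2 = f(1.095000, 0.429324) = 2.193552
  y ← 0.270000 + 0.19·2.193552 = 0.686775
y(1.19) ≈ 0.6868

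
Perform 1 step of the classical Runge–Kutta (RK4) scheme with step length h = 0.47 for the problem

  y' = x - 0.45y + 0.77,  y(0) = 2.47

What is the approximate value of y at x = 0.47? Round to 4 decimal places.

2.4284

RK4: k1 = f(x_n, y_n); k2 = f(x_n + h/2, y_n + (h/2)·k1); k3 = f(x_n + h/2, y_n + (h/2)·k2); k4 = f(x_n + h, y_n + h·k3); y_{n+1} = y_n + (h/6)·(k1 + 2k2 + 2k3 + k4).
x=0.000000, y=2.470000:
  k1 = f(0.000000, 2.470000) = -0.341500
  k2 = f(0.235000, 2.389748) = -0.070386
  k3 = f(0.235000, 2.453459) = -0.099057
  k4 = f(0.470000, 2.423443) = 0.149450
  y ← 2.470000 + (0.47/6)·(k1 + 2k2 + 2k3 + k4) = 2.428410
y(0.47) ≈ 2.4284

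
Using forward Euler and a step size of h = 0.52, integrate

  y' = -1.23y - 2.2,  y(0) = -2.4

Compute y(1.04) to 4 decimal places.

-1.8680

Euler: y_{n+1} = y_n + h·f(t_n, y_n).
t=0.000000, y=-2.400000: f=0.752000 → y ← -2.400000 + 0.52·0.752000 = -2.008960
t=0.520000, y=-2.008960: f=0.271021 → y ← -2.008960 + 0.52·0.271021 = -1.868029
y(1.04) ≈ -1.8680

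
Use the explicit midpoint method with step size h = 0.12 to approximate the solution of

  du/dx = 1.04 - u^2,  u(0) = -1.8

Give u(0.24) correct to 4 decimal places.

Midpoint: k1 = f(x_n, u_n); k2 = f(x_n + h/2, u_n + (h/2)·k1); u_{n+1} = u_n + h·k2.
x=0.000000, u=-1.800000:
  k1 = f(0.000000, -1.800000) = -2.200000
  k2 = f(0.060000, -1.932000) = -2.692624
  u ← -1.800000 + 0.12·(-2.692624) = -2.123115
x=0.120000, u=-2.123115:
  k1 = f(0.120000, -2.123115) = -3.467617
  k2 = f(0.180000, -2.331172) = -4.394362
  u ← -2.123115 + 0.12·(-4.394362) = -2.650438
u(0.24) ≈ -2.6504

-2.6504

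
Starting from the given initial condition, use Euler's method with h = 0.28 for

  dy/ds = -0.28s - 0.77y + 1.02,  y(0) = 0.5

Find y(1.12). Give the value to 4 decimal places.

Euler: y_{n+1} = y_n + h·f(s_n, y_n).
s=0.000000, y=0.500000: f=0.635000 → y ← 0.500000 + 0.28·0.635000 = 0.677800
s=0.280000, y=0.677800: f=0.419694 → y ← 0.677800 + 0.28·0.419694 = 0.795314
s=0.560000, y=0.795314: f=0.250808 → y ← 0.795314 + 0.28·0.250808 = 0.865541
s=0.840000, y=0.865541: f=0.118334 → y ← 0.865541 + 0.28·0.118334 = 0.898674
y(1.12) ≈ 0.8987

0.8987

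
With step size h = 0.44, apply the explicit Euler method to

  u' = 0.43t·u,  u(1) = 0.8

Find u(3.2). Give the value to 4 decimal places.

Euler: u_{n+1} = u_n + h·f(t_n, u_n).
t=1.000000, u=0.800000: f=0.344000 → u ← 0.800000 + 0.44·0.344000 = 0.951360
t=1.440000, u=0.951360: f=0.589082 → u ← 0.951360 + 0.44·0.589082 = 1.210556
t=1.880000, u=1.210556: f=0.978614 → u ← 1.210556 + 0.44·0.978614 = 1.641146
t=2.320000, u=1.641146: f=1.637207 → u ← 1.641146 + 0.44·1.637207 = 2.361517
t=2.760000, u=2.361517: f=2.802649 → u ← 2.361517 + 0.44·2.802649 = 3.594683
u(3.2) ≈ 3.5947

3.5947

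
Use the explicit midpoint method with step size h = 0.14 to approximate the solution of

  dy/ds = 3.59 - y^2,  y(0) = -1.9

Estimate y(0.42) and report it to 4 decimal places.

-1.9194

Midpoint: k1 = f(s_n, y_n); k2 = f(s_n + h/2, y_n + (h/2)·k1); y_{n+1} = y_n + h·k2.
s=0.000000, y=-1.900000:
  k1 = f(0.000000, -1.900000) = -0.020000
  k2 = f(0.070000, -1.901400) = -0.025322
  y ← -1.900000 + 0.14·(-0.025322) = -1.903545
s=0.140000, y=-1.903545:
  k1 = f(0.140000, -1.903545) = -0.033484
  k2 = f(0.210000, -1.905889) = -0.042413
  y ← -1.903545 + 0.14·(-0.042413) = -1.909483
s=0.280000, y=-1.909483:
  k1 = f(0.280000, -1.909483) = -0.056125
  k2 = f(0.350000, -1.913412) = -0.071144
  y ← -1.909483 + 0.14·(-0.071144) = -1.919443
y(0.42) ≈ -1.9194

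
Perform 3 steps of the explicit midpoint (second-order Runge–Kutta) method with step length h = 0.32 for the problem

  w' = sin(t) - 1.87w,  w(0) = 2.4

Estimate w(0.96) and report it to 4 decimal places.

0.7277

Midpoint: k1 = f(t_n, w_n); k2 = f(t_n + h/2, w_n + (h/2)·k1); w_{n+1} = w_n + h·k2.
t=0.000000, w=2.400000:
  k1 = f(0.000000, 2.400000) = -4.488000
  k2 = f(0.160000, 1.681920) = -2.985872
  w ← 2.400000 + 0.32·(-2.985872) = 1.444521
t=0.320000, w=1.444521:
  k1 = f(0.320000, 1.444521) = -2.386688
  k2 = f(0.480000, 1.062651) = -1.525378
  w ← 1.444521 + 0.32·(-1.525378) = 0.956400
t=0.640000, w=0.956400:
  k1 = f(0.640000, 0.956400) = -1.191272
  k2 = f(0.800000, 0.765796) = -0.714683
  w ← 0.956400 + 0.32·(-0.714683) = 0.727701
w(0.96) ≈ 0.7277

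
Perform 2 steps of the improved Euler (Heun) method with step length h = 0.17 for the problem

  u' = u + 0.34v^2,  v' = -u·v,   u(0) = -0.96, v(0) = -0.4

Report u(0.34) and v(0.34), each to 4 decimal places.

Heun on (u,v): k1 = f(t_n, state_n); k2 = f(t_n + h, state_n + h·k1); state_{n+1} = state_n + (h/2)·(k1 + k2).
0.000000: (-0.960000, -0.400000)
  k1 = (-0.905600, -0.384000)
  predictor → (-1.113952, -0.465280)
  k2 = (-1.040347, -0.518300)
  → (-1.125405, -0.476695)
0.170000: (-1.125405, -0.476695)
  k1 = (-1.048144, -0.536476)
  predictor → (-1.303590, -0.567896)
  k2 = (-1.193938, -0.740304)
  → (-1.315982, -0.585222)
(u(0.34), v(0.34)) ≈ (-1.3160, -0.5852)

-1.3160, -0.5852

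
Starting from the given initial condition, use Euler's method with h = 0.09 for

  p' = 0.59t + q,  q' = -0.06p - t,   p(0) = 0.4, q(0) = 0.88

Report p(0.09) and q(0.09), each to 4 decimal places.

0.4792, 0.8778

Euler on (p,q): p_{n+1} = p_n + h·p', q_{n+1} = q_n + h·q'.
0.000000: (0.400000, 0.880000); f=(0.880000, -0.024000) → (0.479200, 0.877840)
(p(0.09), q(0.09)) ≈ (0.4792, 0.8778)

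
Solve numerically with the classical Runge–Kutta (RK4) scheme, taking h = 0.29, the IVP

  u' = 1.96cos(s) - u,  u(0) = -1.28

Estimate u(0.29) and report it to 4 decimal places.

-0.4718

RK4: k1 = f(s_n, u_n); k2 = f(s_n + h/2, u_n + (h/2)·k1); k3 = f(s_n + h/2, u_n + (h/2)·k2); k4 = f(s_n + h, u_n + h·k3); u_{n+1} = u_n + (h/6)·(k1 + 2k2 + 2k3 + k4).
s=0.000000, u=-1.280000:
  k1 = f(0.000000, -1.280000) = 3.240000
  k2 = f(0.145000, -0.810200) = 2.749632
  k3 = f(0.145000, -0.881303) = 2.820735
  k4 = f(0.290000, -0.461987) = 2.340145
  u ← -1.280000 + (0.29/6)·(k1 + 2k2 + 2k3 + k4) = -0.471824
u(0.29) ≈ -0.4718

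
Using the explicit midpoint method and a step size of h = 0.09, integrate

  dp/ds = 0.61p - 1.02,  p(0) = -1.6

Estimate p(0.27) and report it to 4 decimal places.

-2.1855

Midpoint: k1 = f(s_n, p_n); k2 = f(s_n + h/2, p_n + (h/2)·k1); p_{n+1} = p_n + h·k2.
s=0.000000, p=-1.600000:
  k1 = f(0.000000, -1.600000) = -1.996000
  k2 = f(0.045000, -1.689820) = -2.050790
  p ← -1.600000 + 0.09·(-2.050790) = -1.784571
s=0.090000, p=-1.784571:
  k1 = f(0.090000, -1.784571) = -2.108588
  k2 = f(0.135000, -1.879458) = -2.166469
  p ← -1.784571 + 0.09·(-2.166469) = -1.979553
s=0.180000, p=-1.979553:
  k1 = f(0.180000, -1.979553) = -2.227528
  k2 = f(0.225000, -2.079792) = -2.288673
  p ← -1.979553 + 0.09·(-2.288673) = -2.185534
p(0.27) ≈ -2.1855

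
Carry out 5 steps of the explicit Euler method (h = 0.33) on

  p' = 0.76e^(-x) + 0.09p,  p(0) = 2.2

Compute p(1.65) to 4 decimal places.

3.3259

Euler: p_{n+1} = p_n + h·f(x_n, p_n).
x=0.000000, p=2.200000: f=0.958000 → p ← 2.200000 + 0.33·0.958000 = 2.516140
x=0.330000, p=2.516140: f=0.772835 → p ← 2.516140 + 0.33·0.772835 = 2.771175
x=0.660000, p=2.771175: f=0.642213 → p ← 2.771175 + 0.33·0.642213 = 2.983106
x=0.990000, p=2.983106: f=0.550878 → p ← 2.983106 + 0.33·0.550878 = 3.164895
x=1.320000, p=3.164895: f=0.487863 → p ← 3.164895 + 0.33·0.487863 = 3.325890
p(1.65) ≈ 3.3259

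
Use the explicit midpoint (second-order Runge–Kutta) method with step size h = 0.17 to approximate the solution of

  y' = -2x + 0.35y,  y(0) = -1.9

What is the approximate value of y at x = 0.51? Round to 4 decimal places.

-2.5454

Midpoint: k1 = f(x_n, y_n); k2 = f(x_n + h/2, y_n + (h/2)·k1); y_{n+1} = y_n + h·k2.
x=0.000000, y=-1.900000:
  k1 = f(0.000000, -1.900000) = -0.665000
  k2 = f(0.085000, -1.956525) = -0.854784
  y ← -1.900000 + 0.17·(-0.854784) = -2.045313
x=0.170000, y=-2.045313:
  k1 = f(0.170000, -2.045313) = -1.055860
  k2 = f(0.255000, -2.135061) = -1.257271
  y ← -2.045313 + 0.17·(-1.257271) = -2.259049
x=0.340000, y=-2.259049:
  k1 = f(0.340000, -2.259049) = -1.470667
  k2 = f(0.425000, -2.384056) = -1.684420
  y ← -2.259049 + 0.17·(-1.684420) = -2.545401
y(0.51) ≈ -2.5454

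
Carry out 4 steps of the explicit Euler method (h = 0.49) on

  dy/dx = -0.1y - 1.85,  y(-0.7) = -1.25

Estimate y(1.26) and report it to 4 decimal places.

-4.3905

Euler: y_{n+1} = y_n + h·f(x_n, y_n).
x=-0.700000, y=-1.250000: f=-1.725000 → y ← -1.250000 + 0.49·(-1.725000) = -2.095250
x=-0.210000, y=-2.095250: f=-1.640475 → y ← -2.095250 + 0.49·(-1.640475) = -2.899083
x=0.280000, y=-2.899083: f=-1.560092 → y ← -2.899083 + 0.49·(-1.560092) = -3.663528
x=0.770000, y=-3.663528: f=-1.483647 → y ← -3.663528 + 0.49·(-1.483647) = -4.390515
y(1.26) ≈ -4.3905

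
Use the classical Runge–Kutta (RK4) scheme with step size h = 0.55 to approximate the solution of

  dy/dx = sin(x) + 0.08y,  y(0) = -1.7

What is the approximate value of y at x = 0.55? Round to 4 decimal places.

-1.6268

RK4: k1 = f(x_n, y_n); k2 = f(x_n + h/2, y_n + (h/2)·k1); k3 = f(x_n + h/2, y_n + (h/2)·k2); k4 = f(x_n + h, y_n + h·k3); y_{n+1} = y_n + (h/6)·(k1 + 2k2 + 2k3 + k4).
x=0.000000, y=-1.700000:
  k1 = f(0.000000, -1.700000) = -0.136000
  k2 = f(0.275000, -1.737400) = 0.132555
  k3 = f(0.275000, -1.663547) = 0.138463
  k4 = f(0.550000, -1.623845) = 0.392780
  y ← -1.700000 + (0.55/6)·(k1 + 2k2 + 2k3 + k4) = -1.626775
y(0.55) ≈ -1.6268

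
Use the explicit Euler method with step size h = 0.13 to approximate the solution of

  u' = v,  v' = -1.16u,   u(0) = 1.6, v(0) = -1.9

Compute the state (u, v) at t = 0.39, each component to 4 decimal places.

0.7697, -2.5074

Euler on (u,v): u_{n+1} = u_n + h·u', v_{n+1} = v_n + h·v'.
0.000000: (1.600000, -1.900000); f=(-1.900000, -1.856000) → (1.353000, -2.141280)
0.130000: (1.353000, -2.141280); f=(-2.141280, -1.569480) → (1.074634, -2.345312)
0.260000: (1.074634, -2.345312); f=(-2.345312, -1.246575) → (0.769743, -2.507367)
(u(0.39), v(0.39)) ≈ (0.7697, -2.5074)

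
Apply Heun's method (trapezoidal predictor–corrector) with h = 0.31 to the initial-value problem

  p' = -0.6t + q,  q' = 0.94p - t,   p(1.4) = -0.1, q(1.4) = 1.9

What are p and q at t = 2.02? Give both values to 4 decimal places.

Heun on (p,q): k1 = f(t_n, state_n); k2 = f(t_n + h, state_n + h·k1); state_{n+1} = state_n + (h/2)·(k1 + k2).
1.400000: (-0.100000, 1.900000)
  k1 = (1.060000, -1.494000)
  predictor → (0.228600, 1.436860)
  k2 = (0.410860, -1.495116)
  → (0.127983, 1.436687)
1.710000: (0.127983, 1.436687)
  k1 = (0.410687, -1.589696)
  predictor → (0.255296, 0.943881)
  k2 = (-0.268119, -1.780022)
  → (0.150081, 0.914381)
(p(2.02), q(2.02)) ≈ (0.1501, 0.9144)

0.1501, 0.9144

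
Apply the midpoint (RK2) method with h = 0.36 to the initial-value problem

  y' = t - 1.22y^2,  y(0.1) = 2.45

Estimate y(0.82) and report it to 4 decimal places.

1.5675

Midpoint: k1 = f(t_n, y_n); k2 = f(t_n + h/2, y_n + (h/2)·k1); y_{n+1} = y_n + h·k2.
t=0.100000, y=2.450000:
  k1 = f(0.100000, 2.450000) = -7.223050
  k2 = f(0.280000, 1.149851) = -1.333032
  y ← 2.450000 + 0.36·(-1.333032) = 1.970109
t=0.460000, y=1.970109:
  k1 = f(0.460000, 1.970109) = -4.275220
  k2 = f(0.640000, 1.200569) = -1.118466
  y ← 1.970109 + 0.36·(-1.118466) = 1.567461
y(0.82) ≈ 1.5675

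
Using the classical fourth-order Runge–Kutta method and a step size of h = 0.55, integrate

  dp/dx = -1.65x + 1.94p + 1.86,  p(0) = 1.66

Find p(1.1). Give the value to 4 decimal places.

18.6599

RK4: k1 = f(x_n, p_n); k2 = f(x_n + h/2, p_n + (h/2)·k1); k3 = f(x_n + h/2, p_n + (h/2)·k2); k4 = f(x_n + h, p_n + h·k3); p_{n+1} = p_n + (h/6)·(k1 + 2k2 + 2k3 + k4).
x=0.000000, p=1.660000:
  k1 = f(0.000000, 1.660000) = 5.080400
  k2 = f(0.275000, 3.057110) = 7.337043
  k3 = f(0.275000, 3.677687) = 8.540963
  k4 = f(0.550000, 6.357529) = 13.286107
  p ← 1.660000 + (0.55/6)·(k1 + 2k2 + 2k3 + k4) = 6.254564
x=0.550000, p=6.254564:
  k1 = f(0.550000, 6.254564) = 13.086355
  k2 = f(0.825000, 9.853312) = 19.614175
  k3 = f(0.825000, 11.648462) = 23.096767
  k4 = f(1.100000, 18.957786) = 36.823105
  p ← 6.254564 + (0.55/6)·(k1 + 2k2 + 2k3 + k4) = 18.659937
p(1.1) ≈ 18.6599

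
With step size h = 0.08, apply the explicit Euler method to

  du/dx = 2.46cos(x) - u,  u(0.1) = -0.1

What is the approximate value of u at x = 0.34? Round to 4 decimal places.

Euler: u_{n+1} = u_n + h·f(x_n, u_n).
x=0.100000, u=-0.100000: f=2.547710 → u ← -0.100000 + 0.08·2.547710 = 0.103817
x=0.180000, u=0.103817: f=2.316439 → u ← 0.103817 + 0.08·2.316439 = 0.289132
x=0.260000, u=0.289132: f=2.088187 → u ← 0.289132 + 0.08·2.088187 = 0.456187
u(0.34) ≈ 0.4562

0.4562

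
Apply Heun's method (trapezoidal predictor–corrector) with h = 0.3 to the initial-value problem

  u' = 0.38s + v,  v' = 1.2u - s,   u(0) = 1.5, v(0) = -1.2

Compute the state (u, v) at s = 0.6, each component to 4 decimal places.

1.1118, -0.4945

Heun on (u,v): k1 = f(s_n, state_n); k2 = f(s_n + h, state_n + h·k1); state_{n+1} = state_n + (h/2)·(k1 + k2).
0.000000: (1.500000, -1.200000)
  k1 = (-1.200000, 1.800000)
  predictor → (1.140000, -0.660000)
  k2 = (-0.546000, 1.068000)
  → (1.238100, -0.769800)
0.300000: (1.238100, -0.769800)
  k1 = (-0.655800, 1.185720)
  predictor → (1.041360, -0.414084)
  k2 = (-0.186084, 0.649632)
  → (1.111817, -0.494497)
(u(0.6), v(0.6)) ≈ (1.1118, -0.4945)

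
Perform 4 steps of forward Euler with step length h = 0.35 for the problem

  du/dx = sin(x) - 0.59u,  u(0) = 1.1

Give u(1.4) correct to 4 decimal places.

0.9942

Euler: u_{n+1} = u_n + h·f(x_n, u_n).
x=0.000000, u=1.100000: f=-0.649000 → u ← 1.100000 + 0.35·(-0.649000) = 0.872850
x=0.350000, u=0.872850: f=-0.172084 → u ← 0.872850 + 0.35·(-0.172084) = 0.812621
x=0.700000, u=0.812621: f=0.164771 → u ← 0.812621 + 0.35·0.164771 = 0.870291
x=1.050000, u=0.870291: f=0.353952 → u ← 0.870291 + 0.35·0.353952 = 0.994174
u(1.4) ≈ 0.9942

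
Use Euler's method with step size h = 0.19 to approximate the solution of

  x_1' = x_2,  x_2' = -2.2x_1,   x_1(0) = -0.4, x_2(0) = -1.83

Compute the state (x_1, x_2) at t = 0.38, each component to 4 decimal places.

-1.0636, -1.3503

Euler on (x_1,x_2): x_1_{n+1} = x_1_n + h·x_1', x_2_{n+1} = x_2_n + h·x_2'.
0.000000: (-0.400000, -1.830000); f=(-1.830000, 0.880000) → (-0.747700, -1.662800)
0.190000: (-0.747700, -1.662800); f=(-1.662800, 1.644940) → (-1.063632, -1.350261)
(x_1(0.38), x_2(0.38)) ≈ (-1.0636, -1.3503)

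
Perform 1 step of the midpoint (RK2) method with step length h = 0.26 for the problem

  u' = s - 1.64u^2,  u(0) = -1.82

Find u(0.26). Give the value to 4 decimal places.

-4.5074

Midpoint: k1 = f(s_n, u_n); k2 = f(s_n + h/2, u_n + (h/2)·k1); u_{n+1} = u_n + h·k2.
s=0.000000, u=-1.820000:
  k1 = f(0.000000, -1.820000) = -5.432336
  k2 = f(0.130000, -2.526204) = -10.335996
  u ← -1.820000 + 0.26·(-10.335996) = -4.507359
u(0.26) ≈ -4.5074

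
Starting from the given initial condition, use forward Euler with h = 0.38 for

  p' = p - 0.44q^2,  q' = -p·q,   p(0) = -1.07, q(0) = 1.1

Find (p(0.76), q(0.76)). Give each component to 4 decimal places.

Euler on (p,q): p_{n+1} = p_n + h·p', q_{n+1} = q_n + h·q'.
0.000000: (-1.070000, 1.100000); f=(-1.602400, 1.177000) → (-1.678912, 1.547260)
0.380000: (-1.678912, 1.547260); f=(-2.732278, 2.597713) → (-2.717178, 2.534391)
(p(0.76), q(0.76)) ≈ (-2.7172, 2.5344)

-2.7172, 2.5344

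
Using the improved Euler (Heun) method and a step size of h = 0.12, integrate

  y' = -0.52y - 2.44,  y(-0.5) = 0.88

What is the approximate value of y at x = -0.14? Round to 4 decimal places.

-0.0707

Heun: k1 = f(x_n, y_n); k2 = f(x_n + h, y_n + h·k1); y_{n+1} = y_n + (h/2)·(k1 + k2).
x=-0.500000, y=0.880000:
  k1 = f(-0.500000, 0.880000) = -2.897600
  k2 = f(-0.380000, 0.532288) = -2.716790
  y ← 0.880000 + (0.12/2)·(-2.897600 + (-2.716790)) = 0.543137
x=-0.380000, y=0.543137:
  k1 = f(-0.380000, 0.543137) = -2.722431
  k2 = f(-0.260000, 0.216445) = -2.552551
  y ← 0.543137 + (0.12/2)·(-2.722431 + (-2.552551)) = 0.226638
x=-0.260000, y=0.226638:
  k1 = f(-0.260000, 0.226638) = -2.557852
  k2 = f(-0.140000, -0.080305) = -2.398242
  y ← 0.226638 + (0.12/2)·(-2.557852 + (-2.398242)) = -0.070728
y(-0.14) ≈ -0.0707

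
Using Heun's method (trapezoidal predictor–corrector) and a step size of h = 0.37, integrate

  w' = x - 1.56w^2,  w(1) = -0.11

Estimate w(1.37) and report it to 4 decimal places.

0.3065

Heun: k1 = f(x_n, w_n); k2 = f(x_n + h, w_n + h·k1); w_{n+1} = w_n + (h/2)·(k1 + k2).
x=1.000000, w=-0.110000:
  k1 = f(1.000000, -0.110000) = 0.981124
  k2 = f(1.370000, 0.253016) = 1.270133
  w ← -0.110000 + (0.37/2)·(0.981124 + 1.270133) = 0.306483
w(1.37) ≈ 0.3065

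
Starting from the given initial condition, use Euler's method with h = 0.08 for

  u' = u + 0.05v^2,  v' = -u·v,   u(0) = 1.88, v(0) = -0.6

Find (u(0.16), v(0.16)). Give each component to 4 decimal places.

Euler on (u,v): u_{n+1} = u_n + h·u', v_{n+1} = v_n + h·v'.
0.000000: (1.880000, -0.600000); f=(1.898000, 1.128000) → (2.031840, -0.509760)
0.080000: (2.031840, -0.509760); f=(2.044833, 1.035751) → (2.195427, -0.426900)
(u(0.16), v(0.16)) ≈ (2.1954, -0.4269)

2.1954, -0.4269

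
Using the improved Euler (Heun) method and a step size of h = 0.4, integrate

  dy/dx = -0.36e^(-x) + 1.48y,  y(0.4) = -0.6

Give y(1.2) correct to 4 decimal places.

-2.1400

Heun: k1 = f(x_n, y_n); k2 = f(x_n + h, y_n + h·k1); y_{n+1} = y_n + (h/2)·(k1 + k2).
x=0.400000, y=-0.600000:
  k1 = f(0.400000, -0.600000) = -1.129315
  k2 = f(0.800000, -1.051726) = -1.718313
  y ← -0.600000 + (0.4/2)·(-1.129315 + (-1.718313)) = -1.169526
x=0.800000, y=-1.169526:
  k1 = f(0.800000, -1.169526) = -1.892656
  k2 = f(1.200000, -1.926588) = -2.959780
  y ← -1.169526 + (0.4/2)·(-1.892656 + (-2.959780)) = -2.140013
y(1.2) ≈ -2.1400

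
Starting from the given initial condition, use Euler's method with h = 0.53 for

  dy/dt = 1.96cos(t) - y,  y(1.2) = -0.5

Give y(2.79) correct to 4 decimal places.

-0.7068

Euler: y_{n+1} = y_n + h·f(t_n, y_n).
t=1.200000, y=-0.500000: f=1.210221 → y ← -0.500000 + 0.53·1.210221 = 0.141417
t=1.730000, y=0.141417: f=-0.452140 → y ← 0.141417 + 0.53·(-0.452140) = -0.098217
t=2.260000, y=-0.098217: f=-1.148192 → y ← -0.098217 + 0.53·(-1.148192) = -0.706759
y(2.79) ≈ -0.7068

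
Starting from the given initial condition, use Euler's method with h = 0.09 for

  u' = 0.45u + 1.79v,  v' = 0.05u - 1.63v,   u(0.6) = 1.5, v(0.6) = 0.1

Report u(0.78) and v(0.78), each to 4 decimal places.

Euler on (u,v): u_{n+1} = u_n + h·u', v_{n+1} = v_n + h·v'.
0.600000: (1.500000, 0.100000); f=(0.854000, -0.088000) → (1.576860, 0.092080)
0.690000: (1.576860, 0.092080); f=(0.874410, -0.071247) → (1.655557, 0.085668)
(u(0.78), v(0.78)) ≈ (1.6556, 0.0857)

1.6556, 0.0857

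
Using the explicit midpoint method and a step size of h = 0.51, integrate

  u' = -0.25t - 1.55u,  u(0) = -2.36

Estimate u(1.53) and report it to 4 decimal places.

-0.4931

Midpoint: k1 = f(t_n, u_n); k2 = f(t_n + h/2, u_n + (h/2)·k1); u_{n+1} = u_n + h·k2.
t=0.000000, u=-2.360000:
  k1 = f(0.000000, -2.360000) = 3.658000
  k2 = f(0.255000, -1.427210) = 2.148425
  u ← -2.360000 + 0.51·2.148425 = -1.264303
t=0.510000, u=-1.264303:
  k1 = f(0.510000, -1.264303) = 1.832170
  k2 = f(0.765000, -0.797100) = 1.044255
  u ← -1.264303 + 0.51·1.044255 = -0.731733
t=1.020000, u=-0.731733:
  k1 = f(1.020000, -0.731733) = 0.879186
  k2 = f(1.275000, -0.507541) = 0.467938
  u ← -0.731733 + 0.51·0.467938 = -0.493085
u(1.53) ≈ -0.4931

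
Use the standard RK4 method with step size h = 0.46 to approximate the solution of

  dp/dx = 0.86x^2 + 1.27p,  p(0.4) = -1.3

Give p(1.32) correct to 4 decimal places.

-3.1858

RK4: k1 = f(x_n, p_n); k2 = f(x_n + h/2, p_n + (h/2)·k1); k3 = f(x_n + h/2, p_n + (h/2)·k2); k4 = f(x_n + h, p_n + h·k3); p_{n+1} = p_n + (h/6)·(k1 + 2k2 + 2k3 + k4).
x=0.400000, p=-1.300000:
  k1 = f(0.400000, -1.300000) = -1.513400
  k2 = f(0.630000, -1.648082) = -1.751730
  k3 = f(0.630000, -1.702898) = -1.821346
  k4 = f(0.860000, -2.137819) = -2.078975
  p ← -1.300000 + (0.46/6)·(k1 + 2k2 + 2k3 + k4) = -2.123287
x=0.860000, p=-2.123287:
  k1 = f(0.860000, -2.123287) = -2.060519
  k2 = f(1.090000, -2.597206) = -2.276686
  k3 = f(1.090000, -2.646925) = -2.339829
  k4 = f(1.320000, -3.199608) = -2.565039
  p ← -2.123287 + (0.46/6)·(k1 + 2k2 + 2k3 + k4) = -3.185779
p(1.32) ≈ -3.1858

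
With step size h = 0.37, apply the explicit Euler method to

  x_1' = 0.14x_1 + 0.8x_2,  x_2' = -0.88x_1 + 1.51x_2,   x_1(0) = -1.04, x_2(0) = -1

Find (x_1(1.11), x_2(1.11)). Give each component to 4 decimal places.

-2.3464, -1.6653

Euler on (x_1,x_2): x_1_{n+1} = x_1_n + h·x_1', x_2_{n+1} = x_2_n + h·x_2'.
0.000000: (-1.040000, -1.000000); f=(-0.945600, -0.594800) → (-1.389872, -1.220076)
0.370000: (-1.389872, -1.220076); f=(-1.170643, -0.619227) → (-1.823010, -1.449190)
0.740000: (-1.823010, -1.449190); f=(-1.414573, -0.584028) → (-2.346402, -1.665281)
(x_1(1.11), x_2(1.11)) ≈ (-2.3464, -1.6653)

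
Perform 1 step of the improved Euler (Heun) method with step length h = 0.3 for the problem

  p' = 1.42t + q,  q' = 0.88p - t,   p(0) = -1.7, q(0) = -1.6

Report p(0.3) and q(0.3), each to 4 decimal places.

Heun on (p,q): k1 = f(t_n, state_n); k2 = f(t_n + h, state_n + h·k1); state_{n+1} = state_n + (h/2)·(k1 + k2).
0.000000: (-1.700000, -1.600000)
  k1 = (-1.600000, -1.496000)
  predictor → (-2.180000, -2.048800)
  k2 = (-1.622800, -2.218400)
  → (-2.183420, -2.157160)
(p(0.3), q(0.3)) ≈ (-2.1834, -2.1572)

-2.1834, -2.1572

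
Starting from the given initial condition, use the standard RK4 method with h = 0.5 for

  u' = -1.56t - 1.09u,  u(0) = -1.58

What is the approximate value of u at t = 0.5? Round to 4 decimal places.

RK4: k1 = f(t_n, u_n); k2 = f(t_n + h/2, u_n + (h/2)·k1); k3 = f(t_n + h/2, u_n + (h/2)·k2); k4 = f(t_n + h, u_n + h·k3); u_{n+1} = u_n + (h/6)·(k1 + 2k2 + 2k3 + k4).
t=0.000000, u=-1.580000:
  k1 = f(0.000000, -1.580000) = 1.722200
  k2 = f(0.250000, -1.149450) = 0.862901
  k3 = f(0.250000, -1.364275) = 1.097060
  k4 = f(0.500000, -1.031470) = 0.344303
  u ← -1.580000 + (0.5/6)·(k1 + 2k2 + 2k3 + k4) = -1.081131
u(0.5) ≈ -1.0811

-1.0811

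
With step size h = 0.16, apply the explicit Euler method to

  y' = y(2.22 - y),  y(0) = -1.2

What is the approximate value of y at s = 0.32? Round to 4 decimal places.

Euler: y_{n+1} = y_n + h·f(s_n, y_n).
s=0.000000, y=-1.200000: f=-4.104000 → y ← -1.200000 + 0.16·(-4.104000) = -1.856640
s=0.160000, y=-1.856640: f=-7.568853 → y ← -1.856640 + 0.16·(-7.568853) = -3.067656
y(0.32) ≈ -3.0677

-3.0677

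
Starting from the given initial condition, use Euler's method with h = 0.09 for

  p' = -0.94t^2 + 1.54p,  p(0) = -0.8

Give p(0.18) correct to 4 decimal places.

Euler: p_{n+1} = p_n + h·f(t_n, p_n).
t=0.000000, p=-0.800000: f=-1.232000 → p ← -0.800000 + 0.09·(-1.232000) = -0.910880
t=0.090000, p=-0.910880: f=-1.410369 → p ← -0.910880 + 0.09·(-1.410369) = -1.037813
p(0.18) ≈ -1.0378

-1.0378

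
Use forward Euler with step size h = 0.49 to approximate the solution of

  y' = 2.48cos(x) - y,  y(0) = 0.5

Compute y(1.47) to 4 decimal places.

Euler: y_{n+1} = y_n + h·f(x_n, y_n).
x=0.000000, y=0.500000: f=1.980000 → y ← 0.500000 + 0.49·1.980000 = 1.470200
x=0.490000, y=1.470200: f=0.717985 → y ← 1.470200 + 0.49·0.717985 = 1.822013
x=0.980000, y=1.822013: f=-0.440597 → y ← 1.822013 + 0.49·(-0.440597) = 1.606120
y(1.47) ≈ 1.6061

1.6061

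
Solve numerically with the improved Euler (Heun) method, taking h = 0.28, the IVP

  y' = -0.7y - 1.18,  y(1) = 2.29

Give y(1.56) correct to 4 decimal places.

Heun: k1 = f(t_n, y_n); k2 = f(t_n + h, y_n + h·k1); y_{n+1} = y_n + (h/2)·(k1 + k2).
t=1.000000, y=2.290000:
  k1 = f(1.000000, 2.290000) = -2.783000
  k2 = f(1.280000, 1.510760) = -2.237532
  y ← 2.290000 + (0.28/2)·(-2.783000 + (-2.237532)) = 1.587126
t=1.280000, y=1.587126:
  k1 = f(1.280000, 1.587126) = -2.290988
  k2 = f(1.560000, 0.945649) = -1.841954
  y ← 1.587126 + (0.28/2)·(-2.290988 + (-1.841954)) = 1.008514
y(1.56) ≈ 1.0085

1.0085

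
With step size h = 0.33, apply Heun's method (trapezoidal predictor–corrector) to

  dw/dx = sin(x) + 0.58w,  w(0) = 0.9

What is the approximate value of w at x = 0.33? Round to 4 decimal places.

Heun: k1 = f(x_n, w_n); k2 = f(x_n + h, w_n + h·k1); w_{n+1} = w_n + (h/2)·(k1 + k2).
x=0.000000, w=0.900000:
  k1 = f(0.000000, 0.900000) = 0.522000
  k2 = f(0.330000, 1.072260) = 0.945954
  w ← 0.900000 + (0.33/2)·(0.522000 + 0.945954) = 1.142212
w(0.33) ≈ 1.1422

1.1422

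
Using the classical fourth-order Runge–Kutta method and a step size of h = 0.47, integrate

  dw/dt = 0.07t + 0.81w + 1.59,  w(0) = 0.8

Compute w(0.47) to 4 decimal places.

2.0887

RK4: k1 = f(t_n, w_n); k2 = f(t_n + h/2, w_n + (h/2)·k1); k3 = f(t_n + h/2, w_n + (h/2)·k2); k4 = f(t_n + h, w_n + h·k3); w_{n+1} = w_n + (h/6)·(k1 + 2k2 + 2k3 + k4).
t=0.000000, w=0.800000:
  k1 = f(0.000000, 0.800000) = 2.238000
  k2 = f(0.235000, 1.325930) = 2.680453
  k3 = f(0.235000, 1.429907) = 2.764674
  k4 = f(0.470000, 2.099397) = 3.323412
  w ← 0.800000 + (0.47/6)·(k1 + 2k2 + 2k3 + k4) = 2.088714
w(0.47) ≈ 2.0887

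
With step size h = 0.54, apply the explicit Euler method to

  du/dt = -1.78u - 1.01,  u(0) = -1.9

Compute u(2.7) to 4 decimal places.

-0.5674

Euler: u_{n+1} = u_n + h·f(t_n, u_n).
t=0.000000, u=-1.900000: f=2.372000 → u ← -1.900000 + 0.54·2.372000 = -0.619120
t=0.540000, u=-0.619120: f=0.092034 → u ← -0.619120 + 0.54·0.092034 = -0.569422
t=1.080000, u=-0.569422: f=0.003571 → u ← -0.569422 + 0.54·0.003571 = -0.567494
t=1.620000, u=-0.567494: f=0.000139 → u ← -0.567494 + 0.54·0.000139 = -0.567419
t=2.160000, u=-0.567419: f=0.000005 → u ← -0.567419 + 0.54·0.000005 = -0.567416
u(2.7) ≈ -0.5674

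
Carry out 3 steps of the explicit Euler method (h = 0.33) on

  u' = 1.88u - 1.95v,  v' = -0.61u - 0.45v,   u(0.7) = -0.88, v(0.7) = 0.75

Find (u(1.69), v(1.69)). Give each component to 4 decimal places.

-6.5562, 1.6468

Euler on (u,v): u_{n+1} = u_n + h·u', v_{n+1} = v_n + h·v'.
0.700000: (-0.880000, 0.750000); f=(-3.116900, 0.199300) → (-1.908577, 0.815769)
1.030000: (-1.908577, 0.815769); f=(-5.178874, 0.797136) → (-3.617606, 1.078824)
1.360000: (-3.617606, 1.078824); f=(-8.904805, 1.721269) → (-6.556191, 1.646843)
(u(1.69), v(1.69)) ≈ (-6.5562, 1.6468)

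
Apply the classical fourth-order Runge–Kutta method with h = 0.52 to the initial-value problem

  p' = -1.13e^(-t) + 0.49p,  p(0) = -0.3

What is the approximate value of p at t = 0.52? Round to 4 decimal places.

RK4: k1 = f(t_n, p_n); k2 = f(t_n + h/2, p_n + (h/2)·k1); k3 = f(t_n + h/2, p_n + (h/2)·k2); k4 = f(t_n + h, p_n + h·k3); p_{n+1} = p_n + (h/6)·(k1 + 2k2 + 2k3 + k4).
t=0.000000, p=-0.300000:
  k1 = f(0.000000, -0.300000) = -1.277000
  k2 = f(0.260000, -0.632020) = -1.180978
  k3 = f(0.260000, -0.607054) = -1.168745
  k4 = f(0.520000, -0.907747) = -1.116604
  p ← -0.300000 + (0.52/6)·(k1 + 2k2 + 2k3 + k4) = -0.914731
p(0.52) ≈ -0.9147

-0.9147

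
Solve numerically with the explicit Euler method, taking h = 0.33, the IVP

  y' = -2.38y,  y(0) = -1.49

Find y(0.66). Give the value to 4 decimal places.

-0.0686

Euler: y_{n+1} = y_n + h·f(t_n, y_n).
t=0.000000, y=-1.490000: f=3.546200 → y ← -1.490000 + 0.33·3.546200 = -0.319754
t=0.330000, y=-0.319754: f=0.761015 → y ← -0.319754 + 0.33·0.761015 = -0.068619
y(0.66) ≈ -0.0686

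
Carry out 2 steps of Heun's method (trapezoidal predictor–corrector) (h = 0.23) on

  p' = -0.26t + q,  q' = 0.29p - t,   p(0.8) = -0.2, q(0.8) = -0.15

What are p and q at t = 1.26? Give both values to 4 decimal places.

-0.4966, -0.6656

Heun on (p,q): k1 = f(t_n, state_n); k2 = f(t_n + h, state_n + h·k1); state_{n+1} = state_n + (h/2)·(k1 + k2).
0.800000: (-0.200000, -0.150000)
  k1 = (-0.358000, -0.858000)
  predictor → (-0.282340, -0.347340)
  k2 = (-0.615140, -1.111879)
  → (-0.311911, -0.376536)
1.030000: (-0.311911, -0.376536)
  k1 = (-0.644336, -1.120454)
  predictor → (-0.460108, -0.634241)
  k2 = (-0.961841, -1.393431)
  → (-0.496621, -0.665633)
(p(1.26), q(1.26)) ≈ (-0.4966, -0.6656)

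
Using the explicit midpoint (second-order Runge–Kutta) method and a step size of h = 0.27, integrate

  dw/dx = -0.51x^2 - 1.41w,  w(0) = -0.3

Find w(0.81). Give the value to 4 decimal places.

Midpoint: k1 = f(x_n, w_n); k2 = f(x_n + h/2, w_n + (h/2)·k1); w_{n+1} = w_n + h·k2.
x=0.000000, w=-0.300000:
  k1 = f(0.000000, -0.300000) = 0.423000
  k2 = f(0.135000, -0.242895) = 0.333187
  w ← -0.300000 + 0.27·0.333187 = -0.210039
x=0.270000, w=-0.210039:
  k1 = f(0.270000, -0.210039) = 0.258977
  k2 = f(0.405000, -0.175078) = 0.163207
  w ← -0.210039 + 0.27·0.163207 = -0.165974
x=0.540000, w=-0.165974:
  k1 = f(0.540000, -0.165974) = 0.085307
  k2 = f(0.675000, -0.154457) = -0.014584
  w ← -0.165974 + 0.27·(-0.014584) = -0.169911
w(0.81) ≈ -0.1699

-0.1699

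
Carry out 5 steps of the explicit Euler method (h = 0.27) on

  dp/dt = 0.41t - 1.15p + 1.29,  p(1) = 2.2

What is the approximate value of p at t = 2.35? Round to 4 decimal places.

1.8103

Euler: p_{n+1} = p_n + h·f(t_n, p_n).
t=1.000000, p=2.200000: f=-0.830000 → p ← 2.200000 + 0.27·(-0.830000) = 1.975900
t=1.270000, p=1.975900: f=-0.461585 → p ← 1.975900 + 0.27·(-0.461585) = 1.851272
t=1.540000, p=1.851272: f=-0.207563 → p ← 1.851272 + 0.27·(-0.207563) = 1.795230
t=1.810000, p=1.795230: f=-0.032415 → p ← 1.795230 + 0.27·(-0.032415) = 1.786478
t=2.080000, p=1.786478: f=0.088350 → p ← 1.786478 + 0.27·0.088350 = 1.810333
p(2.35) ≈ 1.8103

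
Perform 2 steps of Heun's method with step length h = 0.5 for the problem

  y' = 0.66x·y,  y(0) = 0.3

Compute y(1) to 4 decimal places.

0.4140

Heun: k1 = f(x_n, y_n); k2 = f(x_n + h, y_n + h·k1); y_{n+1} = y_n + (h/2)·(k1 + k2).
x=0.000000, y=0.300000:
  k1 = f(0.000000, 0.300000) = 0.000000
  k2 = f(0.500000, 0.300000) = 0.099000
  y ← 0.300000 + (0.5/2)·(0.000000 + 0.099000) = 0.324750
x=0.500000, y=0.324750:
  k1 = f(0.500000, 0.324750) = 0.107167
  k2 = f(1.000000, 0.378334) = 0.249700
  y ← 0.324750 + (0.5/2)·(0.107167 + 0.249700) = 0.413967
y(1) ≈ 0.4140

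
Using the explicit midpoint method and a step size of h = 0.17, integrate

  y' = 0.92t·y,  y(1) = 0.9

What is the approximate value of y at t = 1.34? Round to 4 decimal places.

1.2928

Midpoint: k1 = f(t_n, y_n); k2 = f(t_n + h/2, y_n + (h/2)·k1); y_{n+1} = y_n + h·k2.
t=1.000000, y=0.900000:
  k1 = f(1.000000, 0.900000) = 0.828000
  k2 = f(1.085000, 0.970380) = 0.968633
  y ← 0.900000 + 0.17·0.968633 = 1.064668
t=1.170000, y=1.064668:
  k1 = f(1.170000, 1.064668) = 1.146008
  k2 = f(1.255000, 1.162078) = 1.341736
  y ← 1.064668 + 0.17·1.341736 = 1.292763
y(1.34) ≈ 1.2928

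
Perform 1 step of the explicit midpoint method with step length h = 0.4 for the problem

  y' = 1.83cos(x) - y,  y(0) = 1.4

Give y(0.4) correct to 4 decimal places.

Midpoint: k1 = f(x_n, y_n); k2 = f(x_n + h/2, y_n + (h/2)·k1); y_{n+1} = y_n + h·k2.
x=0.000000, y=1.400000:
  k1 = f(0.000000, 1.400000) = 0.430000
  k2 = f(0.200000, 1.486000) = 0.307522
  y ← 1.400000 + 0.4·0.307522 = 1.523009
y(0.4) ≈ 1.5230

1.5230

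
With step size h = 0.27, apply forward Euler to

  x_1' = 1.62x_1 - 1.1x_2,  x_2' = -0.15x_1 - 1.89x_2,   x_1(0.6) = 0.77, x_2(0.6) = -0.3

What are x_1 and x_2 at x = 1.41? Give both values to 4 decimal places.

Euler on (x_1,x_2): x_1_{n+1} = x_1_n + h·x_1', x_2_{n+1} = x_2_n + h·x_2'.
0.600000: (0.770000, -0.300000); f=(1.577400, 0.451500) → (1.195898, -0.178095)
0.870000: (1.195898, -0.178095); f=(2.133259, 0.157215) → (1.771878, -0.135647)
1.140000: (1.771878, -0.135647); f=(3.019654, -0.009409) → (2.587185, -0.138187)
(x_1(1.41), x_2(1.41)) ≈ (2.5872, -0.1382)

2.5872, -0.1382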